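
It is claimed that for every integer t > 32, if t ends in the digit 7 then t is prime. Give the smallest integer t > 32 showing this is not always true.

For t = 37, 47 the conclusion holds.
t = 57: 57 ends in 7; 57 = 3 × 19, composite.

t = 57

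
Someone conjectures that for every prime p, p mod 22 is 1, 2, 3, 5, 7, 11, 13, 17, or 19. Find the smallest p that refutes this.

For p = 2, 3, 5, 7, 11, 13, 17, 19, 23, 29 the conclusion holds.
p = 31: 31 mod 22 = 9 — not in {1, 2, 3, 5, 7, 11, 13, 17, 19}.
Hence p = 31 is a counterexample.

p = 31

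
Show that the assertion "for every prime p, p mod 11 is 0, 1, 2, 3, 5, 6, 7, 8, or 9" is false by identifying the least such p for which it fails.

p = 37

A counterexample is any prime p such that the claim fails; we check each in order.
For p = 2, 3, 5, 7, …, 23, 29, 31 the conclusion holds.
p = 37: 37 mod 11 = 4 — not in {0, 1, 2, 3, 5, 6, 7, 8, 9}.
Hence p = 37 is a counterexample.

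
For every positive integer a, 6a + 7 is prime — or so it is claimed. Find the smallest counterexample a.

Check each positive integer a in order until 6a + 7 is not prime.
For a = 1, 2 the conclusion holds.
a = 3: 6a + 7 = 25 = 5 × 5, composite.

a = 3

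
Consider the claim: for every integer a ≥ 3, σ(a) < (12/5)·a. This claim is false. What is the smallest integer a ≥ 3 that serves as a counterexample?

a = 24

We need the least integer a ≥ 3 for which the claim fails.
For a = 3, 4, 5, 6, …, 21, 22, 23 the conclusion holds.
a = 24: σ(24) = 60; 60 ≥ 288/5.
So a = 24 is the smallest counterexample.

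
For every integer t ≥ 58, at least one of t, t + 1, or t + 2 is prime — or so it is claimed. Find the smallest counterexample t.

A counterexample is any integer t ≥ 58 such that t, t + 1, t + 2 are all composite; we check each in order.
The first 4 eligible values, up to t = 61, all satisfy the conclusion.
t = 62: 62 = 2 × 31; 63 = 3 × 21; 64 = 2 × 32 — all composite.

t = 62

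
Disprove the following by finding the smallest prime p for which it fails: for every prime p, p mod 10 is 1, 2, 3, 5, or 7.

p = 19

The first 7 eligible values, up to p = 17, all satisfy the conclusion.
p = 19: 19 mod 10 = 9 — not in {1, 2, 3, 5, 7}.
So p = 19 is the smallest counterexample.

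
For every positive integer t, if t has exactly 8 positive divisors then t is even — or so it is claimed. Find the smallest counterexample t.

t = 105

For t = 24, 30, 40, 42, …, 88, 102, 104 the conclusion holds.
t = 105: divisors of 105: 1, 3, 5, 7, 15, 21, 35, 105; 105 is odd.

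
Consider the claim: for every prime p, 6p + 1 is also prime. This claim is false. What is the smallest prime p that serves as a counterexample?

p = 19

The first 7 eligible values, up to p = 17, all satisfy the conclusion.
p = 19: 6p + 1 = 115 = 5 × 23, not prime.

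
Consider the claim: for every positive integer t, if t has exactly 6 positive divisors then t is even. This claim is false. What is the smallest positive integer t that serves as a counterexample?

The first 6 eligible values, up to t = 44, all satisfy the conclusion.
t = 45: divisors of 45: 1, 3, 5, 9, 15, 45; 45 is odd.

t = 45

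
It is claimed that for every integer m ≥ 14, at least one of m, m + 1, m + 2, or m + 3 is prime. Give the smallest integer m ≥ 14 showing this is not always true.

m = 24

For m = 14, 15, 16, 17, 18, 19, 20, 21, 22, 23 the conclusion holds.
m = 24: 24 = 2 × 12; 25 = 5 × 5; 26 = 2 × 13; 27 = 3 × 9 — all composite.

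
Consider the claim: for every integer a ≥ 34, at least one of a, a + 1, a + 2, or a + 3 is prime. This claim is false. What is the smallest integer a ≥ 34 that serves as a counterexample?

a = 48

For a = 34, 35, 36, 37, …, 45, 46, 47 the conclusion holds.
a = 48: 48 = 2 × 24; 49 = 7 × 7; 50 = 2 × 25; 51 = 3 × 17 — all composite.
So a = 48 is the smallest counterexample.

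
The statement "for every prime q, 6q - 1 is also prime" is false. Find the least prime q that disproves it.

q = 11

q = 2: 6q - 1 = 11, prime.
q = 3: 6q - 1 = 17, prime.
q = 5: 6q - 1 = 29, prime.
q = 7: 6q - 1 = 41, prime.
q = 11: 6q - 1 = 65 = 5 × 13, not prime.
So q = 11 is the smallest counterexample.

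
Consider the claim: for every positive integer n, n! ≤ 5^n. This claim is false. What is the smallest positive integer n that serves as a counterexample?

For n = 1, 2, 3, 4, …, 9, 10, 11 the conclusion holds.
n = 12: n! = 479001600 and 5^n = 244140625, so 479001600 > 244140625.

n = 12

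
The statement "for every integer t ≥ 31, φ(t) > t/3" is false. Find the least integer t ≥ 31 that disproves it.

t = 36

We need the least integer t ≥ 31 for which the claim fails.
The first 5 eligible values, up to t = 35, all satisfy the conclusion.
t = 36: φ(36) = 12 and 36/3 = 12, so φ(36) ≤ 36/3.
Hence t = 36 is a counterexample.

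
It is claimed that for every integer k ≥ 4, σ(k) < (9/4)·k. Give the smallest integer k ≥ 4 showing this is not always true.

k = 12

The first 8 eligible values, up to k = 11, all satisfy the conclusion.
k = 12: σ(12) = 28; 28 ≥ 27.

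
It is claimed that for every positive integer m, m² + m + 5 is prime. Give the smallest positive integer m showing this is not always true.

We need the least positive integer m for which m² + m + 5 is not prime.
For m = 1, 2, 3 the conclusion holds.
m = 4: m² + m + 5 = 25 = 5 × 5, composite.
Hence m = 4 is a counterexample.

m = 4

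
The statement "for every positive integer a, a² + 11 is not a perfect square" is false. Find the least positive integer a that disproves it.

We need the least positive integer a for which a² + 11 is a perfect square.
The first 4 eligible values, up to a = 4, all satisfy the conclusion.
a = 5: 5² + 11 = 36 = 6², a perfect square.
So a = 5 is the smallest counterexample.

a = 5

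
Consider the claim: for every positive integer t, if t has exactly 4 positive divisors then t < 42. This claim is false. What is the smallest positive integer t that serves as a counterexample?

t = 46

A counterexample is any positive integer t such that t has exactly 4 positive divisors but the claim fails; we check each in order.
For t = 6, 8, 10, 14, …, 35, 38, 39 the conclusion holds.
t = 46: τ(46) = 4; 46 ≥ 42.
Thus t = 46 disproves the claim, and no smaller t works.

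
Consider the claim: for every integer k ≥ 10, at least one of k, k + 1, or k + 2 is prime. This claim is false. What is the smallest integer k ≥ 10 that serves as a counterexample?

k = 14

The first 4 eligible values, up to k = 13, all satisfy the conclusion.
k = 14: 14 = 2 × 7; 15 = 3 × 5; 16 = 2 × 8 — all composite.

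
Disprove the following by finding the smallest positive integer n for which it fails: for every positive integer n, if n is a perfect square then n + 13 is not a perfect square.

For n = 1, 4, 9, 16, 25 the conclusion holds.
n = 36: 36 = 6² and 36 + 13 = 49 = 7².

n = 36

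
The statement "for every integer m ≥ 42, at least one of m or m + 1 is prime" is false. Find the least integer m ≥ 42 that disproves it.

Check each integer m ≥ 42 in order until m, m + 1 are both composite.
m = 42: 43 is prime.
m = 43: 43 is prime.
m = 44: 44 = 2 × 22; 45 = 3 × 15 — both composite.

m = 44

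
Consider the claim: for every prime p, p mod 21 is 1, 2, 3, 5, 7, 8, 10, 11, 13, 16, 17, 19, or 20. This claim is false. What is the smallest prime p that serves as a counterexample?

We need the least prime p for which the claim fails.
For p = 2, 3, 5, 7, …, 53, 59, 61 the conclusion holds.
p = 67: 67 mod 21 = 4 — not in {1, 2, 3, 5, 7, 8, 10, 11, 13, 16, 17, 19, 20}.
So p = 67 is the smallest counterexample.

p = 67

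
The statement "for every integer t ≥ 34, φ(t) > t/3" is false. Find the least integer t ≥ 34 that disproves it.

t = 36

A counterexample is any integer t ≥ 34 such that the claim fails; we check each in order.
For t = 34, 35 the conclusion holds.
t = 36: φ(36) = 12 and 36/3 = 12, so φ(36) ≤ 36/3.
Hence t = 36 is a counterexample.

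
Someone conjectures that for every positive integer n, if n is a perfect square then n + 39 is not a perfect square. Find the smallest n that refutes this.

n = 25

Check each positive integer n in order until n is a perfect square but n + 39 is a perfect square.
For n = 1, 4, 9, 16 the conclusion holds.
n = 25: 25 = 5² and 25 + 39 = 64 = 8².
Hence n = 25 is a counterexample.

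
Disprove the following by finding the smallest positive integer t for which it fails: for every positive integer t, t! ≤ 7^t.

A counterexample is any positive integer t such that t! > 7^t; we check each in order.
The first 16 eligible values, up to t = 16, all satisfy the conclusion.
t = 17: t! = 355687428096000 and 7^t = 232630513987207, so 355687428096000 > 232630513987207.

t = 17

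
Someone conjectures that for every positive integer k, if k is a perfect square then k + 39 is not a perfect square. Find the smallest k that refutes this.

We need the least positive integer k for which k is a perfect square but k + 39 is a perfect square.
k = 1: 1 + 39 = 40, not a perfect square.
k = 4: 4 + 39 = 43, not a perfect square.
k = 9: 9 + 39 = 48, not a perfect square.
k = 16: 16 + 39 = 55, not a perfect square.
k = 25: 25 = 5² and 25 + 39 = 64 = 8².

k = 25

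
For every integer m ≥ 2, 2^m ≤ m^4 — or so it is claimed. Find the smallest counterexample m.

m = 17

The first 15 eligible values, up to m = 16, all satisfy the conclusion.
m = 17: 2^m = 131072 and m^4 = 83521, so 131072 > 83521.
So m = 17 is the smallest counterexample.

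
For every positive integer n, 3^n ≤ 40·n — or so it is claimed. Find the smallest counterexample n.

A counterexample is any positive integer n such that 3^n > 40·n; we check each in order.
The first 4 eligible values, up to n = 4, all satisfy the conclusion.
n = 5: 3^n = 243 and 40·n = 200, so 243 > 200.

n = 5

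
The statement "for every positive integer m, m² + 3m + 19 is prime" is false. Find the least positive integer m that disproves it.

m = 15

We need the least positive integer m for which m² + 3m + 19 is not prime.
For m = 1, 2, 3, 4, …, 12, 13, 14 the conclusion holds.
m = 15: m² + 3m + 19 = 289 = 17 × 17, composite.
Hence m = 15 is a counterexample.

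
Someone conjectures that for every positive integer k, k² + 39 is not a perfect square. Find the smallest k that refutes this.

We need the least positive integer k for which k² + 39 is a perfect square.
The first 4 eligible values, up to k = 4, all satisfy the conclusion.
k = 5: 5² + 39 = 64 = 8², a perfect square.
Thus k = 5 disproves the claim, and no smaller k works.

k = 5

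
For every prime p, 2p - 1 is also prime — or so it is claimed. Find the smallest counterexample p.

We need the least prime p for which 2p - 1 is not prime.
For p = 2, 3 the conclusion holds.
p = 5: 2p - 1 = 9 = 3 × 3, not prime.
So p = 5 is the smallest counterexample.

p = 5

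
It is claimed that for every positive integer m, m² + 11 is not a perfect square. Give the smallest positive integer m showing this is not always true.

We need the least positive integer m for which m² + 11 is a perfect square.
The first 4 eligible values, up to m = 4, all satisfy the conclusion.
m = 5: 5² + 11 = 36 = 6², a perfect square.
Thus m = 5 disproves the claim, and no smaller m works.

m = 5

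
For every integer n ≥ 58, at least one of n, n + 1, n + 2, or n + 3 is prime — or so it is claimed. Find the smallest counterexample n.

The first 4 eligible values, up to n = 61, all satisfy the conclusion.
n = 62: 62 = 2 × 31; 63 = 3 × 21; 64 = 2 × 32; 65 = 5 × 13 — all composite.
Hence n = 62 is a counterexample.

n = 62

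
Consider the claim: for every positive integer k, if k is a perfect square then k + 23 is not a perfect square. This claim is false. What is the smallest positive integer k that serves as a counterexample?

Check each positive integer k in order until k is a perfect square but k + 23 is a perfect square.
For k = 1, 4, 9, 16, 25, 36, 49, 64, 81, 100 the conclusion holds.
k = 121: 121 = 11² and 121 + 23 = 144 = 12².

k = 121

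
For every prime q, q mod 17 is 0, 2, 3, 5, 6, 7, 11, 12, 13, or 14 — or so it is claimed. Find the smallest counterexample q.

q = 43

A counterexample is any prime q such that the claim fails; we check each in order.
For q = 2, 3, 5, 7, …, 31, 37, 41 the conclusion holds.
q = 43: 43 mod 17 = 9 — not in {0, 2, 3, 5, 6, 7, 11, 12, 13, 14}.
Thus q = 43 disproves the claim, and no smaller q works.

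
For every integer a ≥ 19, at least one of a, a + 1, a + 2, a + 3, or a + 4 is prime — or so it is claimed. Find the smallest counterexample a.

A counterexample is any integer a ≥ 19 such that a, a + 1, a + 2, a + 3, a + 4 are all composite; we check each in order.
For a = 19, 20, 21, 22, 23 the conclusion holds.
a = 24: 24 = 2 × 12; 25 = 5 × 5; 26 = 2 × 13; 27 = 3 × 9; 28 = 2 × 14 — all composite.

a = 24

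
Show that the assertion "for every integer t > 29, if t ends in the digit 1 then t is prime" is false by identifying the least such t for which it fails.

t = 51

For t = 31, 41 the conclusion holds.
t = 51: 51 ends in 1; 51 = 3 × 17, composite.
Hence t = 51 is a counterexample.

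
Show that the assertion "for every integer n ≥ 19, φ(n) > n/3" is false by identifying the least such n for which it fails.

n = 24

n = 19: φ(19) = 18 and 19/3 = 19/3, so φ(19) > 19/3.
n = 20: φ(20) = 8 and 20/3 = 20/3, so φ(20) > 20/3.
n = 21: φ(21) = 12 and 21/3 = 7, so φ(21) > 21/3.
n = 22: φ(22) = 10 and 22/3 = 22/3, so φ(22) > 22/3.
n = 23: φ(23) = 22 and 23/3 = 23/3, so φ(23) > 23/3.
n = 24: φ(24) = 8 and 24/3 = 8, so φ(24) ≤ 24/3.
Hence n = 24 is a counterexample.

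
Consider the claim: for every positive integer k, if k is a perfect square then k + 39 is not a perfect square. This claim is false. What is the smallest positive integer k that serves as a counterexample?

A counterexample is any positive integer k such that k is a perfect square but k + 39 is a perfect square; we check each in order.
For k = 1, 4, 9, 16 the conclusion holds.
k = 25: 25 = 5² and 25 + 39 = 64 = 8².
Hence k = 25 is a counterexample.

k = 25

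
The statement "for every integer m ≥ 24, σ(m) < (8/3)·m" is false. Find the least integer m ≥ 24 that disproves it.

A counterexample is any integer m ≥ 24 such that the claim fails; we check each in order.
For m = 24, 25, 26, 27, …, 57, 58, 59 the conclusion holds.
m = 60: σ(60) = 168; 168 ≥ 160.

m = 60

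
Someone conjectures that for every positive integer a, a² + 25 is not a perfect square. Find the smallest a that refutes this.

A counterexample is any positive integer a such that a² + 25 is a perfect square; we check each in order.
For a = 1, 2, 3, 4, …, 9, 10, 11 the conclusion holds.
a = 12: 12² + 25 = 169 = 13², a perfect square.

a = 12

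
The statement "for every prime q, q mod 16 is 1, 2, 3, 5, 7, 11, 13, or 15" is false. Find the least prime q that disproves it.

q = 41

A counterexample is any prime q such that the claim fails; we check each in order.
The first 12 eligible values, up to q = 37, all satisfy the conclusion.
q = 41: 41 mod 16 = 9 — not in {1, 2, 3, 5, 7, 11, 13, 15}.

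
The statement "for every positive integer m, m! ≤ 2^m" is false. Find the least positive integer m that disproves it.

For m = 1, 2, 3 the conclusion holds.
m = 4: m! = 24 and 2^m = 16, so 24 > 16.
Hence m = 4 is a counterexample.

m = 4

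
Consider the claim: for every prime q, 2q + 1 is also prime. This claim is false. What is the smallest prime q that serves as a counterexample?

q = 7

Check each prime q in order until 2q + 1 is not prime.
For q = 2, 3, 5 the conclusion holds.
q = 7: 2q + 1 = 15 = 3 × 5, not prime.
So q = 7 is the smallest counterexample.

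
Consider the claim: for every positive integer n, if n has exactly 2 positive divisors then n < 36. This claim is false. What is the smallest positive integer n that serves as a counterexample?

A counterexample is any positive integer n such that n has exactly 2 positive divisors but the claim fails; we check each in order.
For n = 2, 3, 5, 7, …, 23, 29, 31 the conclusion holds.
n = 37: τ(37) = 2; 37 ≥ 36.
So n = 37 is the smallest counterexample.

n = 37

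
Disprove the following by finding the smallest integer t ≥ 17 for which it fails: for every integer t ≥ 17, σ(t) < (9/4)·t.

t = 24

We need the least integer t ≥ 17 for which the claim fails.
t = 17: σ(17) = 18; 18 < 153/4.
t = 18: σ(18) = 39; 39 < 81/2.
t = 19: σ(19) = 20; 20 < 171/4.
t = 20: σ(20) = 42; 42 < 45.
t = 21: σ(21) = 32; 32 < 189/4.
t = 22: σ(22) = 36; 36 < 99/2.
t = 23: σ(23) = 24; 24 < 207/4.
t = 24: σ(24) = 60; 60 ≥ 54.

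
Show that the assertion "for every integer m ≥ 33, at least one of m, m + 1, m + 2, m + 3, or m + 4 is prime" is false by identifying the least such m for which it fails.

Check each integer m ≥ 33 in order until m, m + 1, m + 2, m + 3, m + 4 are all composite.
The first 15 eligible values, up to m = 47, all satisfy the conclusion.
m = 48: 48 = 2 × 24; 49 = 7 × 7; 50 = 2 × 25; 51 = 3 × 17; 52 = 2 × 26 — all composite.
So m = 48 is the smallest counterexample.

m = 48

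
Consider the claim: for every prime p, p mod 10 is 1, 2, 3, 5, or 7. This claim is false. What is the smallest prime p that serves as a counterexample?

p = 19

p = 2: 2 mod 10 = 2.
p = 3: 3 mod 10 = 3.
p = 5: 5 mod 10 = 5.
p = 7: 7 mod 10 = 7.
p = 11: 11 mod 10 = 1.
p = 13: 13 mod 10 = 3.
p = 17: 17 mod 10 = 7.
p = 19: 19 mod 10 = 9 — not in {1, 2, 3, 5, 7}.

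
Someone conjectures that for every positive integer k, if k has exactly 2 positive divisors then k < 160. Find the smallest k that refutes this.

k = 163

A counterexample is any positive integer k such that k has exactly 2 positive divisors but the claim fails; we check each in order.
For k = 2, 3, 5, 7, …, 149, 151, 157 the conclusion holds.
k = 163: τ(163) = 2; 163 ≥ 160.
So k = 163 is the smallest counterexample.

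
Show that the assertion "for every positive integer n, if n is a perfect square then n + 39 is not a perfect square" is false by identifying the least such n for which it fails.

n = 25

A counterexample is any positive integer n such that n is a perfect square but n + 39 is a perfect square; we check each in order.
For n = 1, 4, 9, 16 the conclusion holds.
n = 25: 25 = 5² and 25 + 39 = 64 = 8².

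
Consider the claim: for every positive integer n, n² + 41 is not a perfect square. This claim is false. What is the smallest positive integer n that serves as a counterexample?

n = 20

The first 19 eligible values, up to n = 19, all satisfy the conclusion.
n = 20: 20² + 41 = 441 = 21², a perfect square.
Hence n = 20 is a counterexample.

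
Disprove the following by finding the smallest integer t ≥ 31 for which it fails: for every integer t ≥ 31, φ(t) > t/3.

t = 36

For t = 31, 32, 33, 34, 35 the conclusion holds.
t = 36: φ(36) = 12 and 36/3 = 12, so φ(36) ≤ 36/3.
Hence t = 36 is a counterexample.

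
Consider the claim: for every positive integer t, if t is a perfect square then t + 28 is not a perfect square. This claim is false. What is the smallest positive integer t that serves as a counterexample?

t = 36

We need the least positive integer t for which t is a perfect square but t + 28 is a perfect square.
t = 1: 1 + 28 = 29, not a perfect square.
t = 4: 4 + 28 = 32, not a perfect square.
t = 9: 9 + 28 = 37, not a perfect square.
t = 16: 16 + 28 = 44, not a perfect square.
t = 25: 25 + 28 = 53, not a perfect square.
t = 36: 36 = 6² and 36 + 28 = 64 = 8².
Thus t = 36 disproves the claim, and no smaller t works.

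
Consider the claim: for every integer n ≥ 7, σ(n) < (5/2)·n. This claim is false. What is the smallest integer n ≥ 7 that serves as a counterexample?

For n = 7, 8, 9, 10, …, 21, 22, 23 the conclusion holds.
n = 24: σ(24) = 60; 60 ≥ 60.
Thus n = 24 disproves the claim, and no smaller n works.

n = 24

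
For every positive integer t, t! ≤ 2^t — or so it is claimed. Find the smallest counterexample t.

We need the least positive integer t for which t! > 2^t.
t = 1: t! = 1 and 2^t = 2, so 1 ≤ 2.
t = 2: t! = 2 and 2^t = 4, so 2 ≤ 4.
t = 3: t! = 6 and 2^t = 8, so 6 ≤ 8.
t = 4: t! = 24 and 2^t = 16, so 24 > 16.

t = 4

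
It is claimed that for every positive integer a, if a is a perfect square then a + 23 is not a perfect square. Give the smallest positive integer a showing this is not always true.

For a = 1, 4, 9, 16, 25, 36, 49, 64, 81, 100 the conclusion holds.
a = 121: 121 = 11² and 121 + 23 = 144 = 12².

a = 121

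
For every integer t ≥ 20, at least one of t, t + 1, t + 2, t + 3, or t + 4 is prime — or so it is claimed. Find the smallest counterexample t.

t = 24

Check each integer t ≥ 20 in order until t, t + 1, t + 2, t + 3, t + 4 are all composite.
The first 4 eligible values, up to t = 23, all satisfy the conclusion.
t = 24: 24 = 2 × 12; 25 = 5 × 5; 26 = 2 × 13; 27 = 3 × 9; 28 = 2 × 14 — all composite.
Hence t = 24 is a counterexample.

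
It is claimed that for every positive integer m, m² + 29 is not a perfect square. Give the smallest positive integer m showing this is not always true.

For m = 1, 2, 3, 4, …, 11, 12, 13 the conclusion holds.
m = 14: 14² + 29 = 225 = 15², a perfect square.

m = 14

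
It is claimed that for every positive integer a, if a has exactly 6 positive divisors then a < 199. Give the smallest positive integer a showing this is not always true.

a = 207

For a = 12, 18, 20, 28, …, 172, 175, 188 the conclusion holds.
a = 207: τ(207) = 6; 207 ≥ 199.
Thus a = 207 disproves the claim, and no smaller a works.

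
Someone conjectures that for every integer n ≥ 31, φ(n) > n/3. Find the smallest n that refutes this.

Check each integer n ≥ 31 in order until the claim fails.
The first 5 eligible values, up to n = 35, all satisfy the conclusion.
n = 36: φ(36) = 12 and 36/3 = 12, so φ(36) ≤ 36/3.

n = 36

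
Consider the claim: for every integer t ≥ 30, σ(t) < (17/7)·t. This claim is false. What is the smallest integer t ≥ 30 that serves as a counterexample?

We need the least integer t ≥ 30 for which the claim fails.
For t = 30, 31, 32, 33, 34, 35 the conclusion holds.
t = 36: σ(36) = 91; 91 ≥ 612/7.

t = 36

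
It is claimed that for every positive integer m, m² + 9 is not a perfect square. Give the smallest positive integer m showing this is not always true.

m = 4

We need the least positive integer m for which m² + 9 is a perfect square.
For m = 1, 2, 3 the conclusion holds.
m = 4: 4² + 9 = 25 = 5², a perfect square.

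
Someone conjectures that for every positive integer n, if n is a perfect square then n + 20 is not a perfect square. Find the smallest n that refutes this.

n = 16

n = 1: 1 + 20 = 21, not a perfect square.
n = 4: 4 + 20 = 24, not a perfect square.
n = 9: 9 + 20 = 29, not a perfect square.
n = 16: 16 = 4² and 16 + 20 = 36 = 6².
Hence n = 16 is a counterexample.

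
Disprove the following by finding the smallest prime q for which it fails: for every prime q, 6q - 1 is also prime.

Check each prime q in order until 6q - 1 is not prime.
q = 2: 6q - 1 = 11, prime.
q = 3: 6q - 1 = 17, prime.
q = 5: 6q - 1 = 29, prime.
q = 7: 6q - 1 = 41, prime.
q = 11: 6q - 1 = 65 = 5 × 13, not prime.
Thus q = 11 disproves the claim, and no smaller q works.

q = 11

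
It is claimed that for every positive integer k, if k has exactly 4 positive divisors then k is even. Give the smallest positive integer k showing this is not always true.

k = 15

A counterexample is any positive integer k such that k has exactly 4 positive divisors but k is odd; we check each in order.
For k = 6, 8, 10, 14 the conclusion holds.
k = 15: divisors of 15: 1, 3, 5, 15; 15 is odd.
So k = 15 is the smallest counterexample.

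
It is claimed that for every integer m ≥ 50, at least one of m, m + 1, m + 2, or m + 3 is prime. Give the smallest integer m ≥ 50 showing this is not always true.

m = 54

A counterexample is any integer m ≥ 50 such that m, m + 1, m + 2, m + 3 are all composite; we check each in order.
m = 50: 53 is prime.
m = 51: 53 is prime.
m = 52: 53 is prime.
m = 53: 53 is prime.
m = 54: 54 = 2 × 27; 55 = 5 × 11; 56 = 2 × 28; 57 = 3 × 19 — all composite.
Hence m = 54 is a counterexample.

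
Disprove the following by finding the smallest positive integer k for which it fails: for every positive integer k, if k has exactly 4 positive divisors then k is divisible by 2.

k = 6: τ(6) = 4; 6 mod 2 = 0.
k = 8: τ(8) = 4; 8 mod 2 = 0.
k = 10: τ(10) = 4; 10 mod 2 = 0.
k = 14: τ(14) = 4; 14 mod 2 = 0.
k = 15: τ(15) = 4; 15 mod 2 = 1.

k = 15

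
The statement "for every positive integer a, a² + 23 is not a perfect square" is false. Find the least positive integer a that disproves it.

a = 11

We need the least positive integer a for which a² + 23 is a perfect square.
For a = 1, 2, 3, 4, 5, 6, 7, 8, 9, 10 the conclusion holds.
a = 11: 11² + 23 = 144 = 12², a perfect square.
So a = 11 is the smallest counterexample.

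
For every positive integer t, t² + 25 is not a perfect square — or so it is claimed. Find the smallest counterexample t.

t = 12

For t = 1, 2, 3, 4, …, 9, 10, 11 the conclusion holds.
t = 12: 12² + 25 = 169 = 13², a perfect square.
So t = 12 is the smallest counterexample.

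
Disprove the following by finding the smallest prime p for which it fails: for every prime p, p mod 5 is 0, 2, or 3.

p = 11

A counterexample is any prime p such that the claim fails; we check each in order.
The first 4 eligible values, up to p = 7, all satisfy the conclusion.
p = 11: 11 mod 5 = 1 — not in {0, 2, 3}.
Hence p = 11 is a counterexample.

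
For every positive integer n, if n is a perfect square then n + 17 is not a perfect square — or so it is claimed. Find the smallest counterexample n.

A counterexample is any positive integer n such that n is a perfect square but n + 17 is a perfect square; we check each in order.
For n = 1, 4, 9, 16, 25, 36, 49 the conclusion holds.
n = 64: 64 = 8² and 64 + 17 = 81 = 9².
So n = 64 is the smallest counterexample.

n = 64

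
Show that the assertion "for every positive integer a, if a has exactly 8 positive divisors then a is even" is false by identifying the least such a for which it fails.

a = 105

For a = 24, 30, 40, 42, …, 88, 102, 104 the conclusion holds.
a = 105: divisors of 105: 1, 3, 5, 7, 15, 21, 35, 105; 105 is odd.
Thus a = 105 disproves the claim, and no smaller a works.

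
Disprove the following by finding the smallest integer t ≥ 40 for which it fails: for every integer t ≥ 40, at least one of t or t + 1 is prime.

t = 44

We need the least integer t ≥ 40 for which t, t + 1 are both composite.
t = 40: 41 is prime.
t = 41: 41 is prime.
t = 42: 43 is prime.
t = 43: 43 is prime.
t = 44: 44 = 2 × 22; 45 = 3 × 15 — both composite.
So t = 44 is the smallest counterexample.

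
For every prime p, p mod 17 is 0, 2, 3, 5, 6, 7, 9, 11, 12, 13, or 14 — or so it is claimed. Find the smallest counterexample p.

A counterexample is any prime p such that the claim fails; we check each in order.
For p = 2, 3, 5, 7, …, 43, 47, 53 the conclusion holds.
p = 59: 59 mod 17 = 8 — not in {0, 2, 3, 5, 6, 7, 9, 11, 12, 13, 14}.
So p = 59 is the smallest counterexample.

p = 59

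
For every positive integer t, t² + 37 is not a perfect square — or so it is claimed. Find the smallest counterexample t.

For t = 1, 2, 3, 4, …, 15, 16, 17 the conclusion holds.
t = 18: 18² + 37 = 361 = 19², a perfect square.

t = 18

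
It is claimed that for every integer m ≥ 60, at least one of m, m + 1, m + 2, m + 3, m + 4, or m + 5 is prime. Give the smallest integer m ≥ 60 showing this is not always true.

The first 30 eligible values, up to m = 89, all satisfy the conclusion.
m = 90: 90 = 2 × 45; 91 = 7 × 13; 92 = 2 × 46; 93 = 3 × 31; 94 = 2 × 47; 95 = 5 × 19 — all composite.

m = 90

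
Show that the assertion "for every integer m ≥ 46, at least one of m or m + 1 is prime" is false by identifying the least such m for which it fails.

We need the least integer m ≥ 46 for which m, m + 1 are both composite.
For m = 46, 47 the conclusion holds.
m = 48: 48 = 2 × 24; 49 = 7 × 7 — both composite.
So m = 48 is the smallest counterexample.

m = 48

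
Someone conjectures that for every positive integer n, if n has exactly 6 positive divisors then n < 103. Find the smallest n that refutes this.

A counterexample is any positive integer n such that n has exactly 6 positive divisors but the claim fails; we check each in order.
For n = 12, 18, 20, 28, …, 92, 98, 99 the conclusion holds.
n = 116: τ(116) = 6; 116 ≥ 103.

n = 116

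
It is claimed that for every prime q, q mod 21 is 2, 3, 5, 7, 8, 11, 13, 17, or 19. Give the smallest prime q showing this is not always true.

We need the least prime q for which the claim fails.
For q = 2, 3, 5, 7, 11, 13, 17, 19, 23, 29 the conclusion holds.
q = 31: 31 mod 21 = 10 — not in {2, 3, 5, 7, 8, 11, 13, 17, 19}.
So q = 31 is the smallest counterexample.

q = 31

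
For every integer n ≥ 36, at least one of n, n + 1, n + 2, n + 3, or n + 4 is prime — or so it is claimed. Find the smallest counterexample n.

n = 48

A counterexample is any integer n ≥ 36 such that n, n + 1, n + 2, n + 3, n + 4 are all composite; we check each in order.
The first 12 eligible values, up to n = 47, all satisfy the conclusion.
n = 48: 48 = 2 × 24; 49 = 7 × 7; 50 = 2 × 25; 51 = 3 × 17; 52 = 2 × 26 — all composite.
So n = 48 is the smallest counterexample.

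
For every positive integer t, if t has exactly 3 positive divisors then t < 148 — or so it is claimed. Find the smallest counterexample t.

Check each positive integer t in order until t has exactly 3 positive divisors but the claim fails.
t = 4: τ(4) = 3; 4 < 148.
t = 9: τ(9) = 3; 9 < 148.
t = 25: τ(25) = 3; 25 < 148.
t = 49: τ(49) = 3; 49 < 148.
t = 121: τ(121) = 3; 121 < 148.
t = 169: τ(169) = 3; 169 ≥ 148.

t = 169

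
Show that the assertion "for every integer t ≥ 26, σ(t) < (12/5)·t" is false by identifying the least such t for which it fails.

For t = 26, 27, 28, 29 the conclusion holds.
t = 30: σ(30) = 72; 72 ≥ 72.
So t = 30 is the smallest counterexample.

t = 30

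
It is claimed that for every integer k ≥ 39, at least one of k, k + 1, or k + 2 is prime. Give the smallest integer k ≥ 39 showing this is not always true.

For k = 39, 40, 41, 42, 43 the conclusion holds.
k = 44: 44 = 2 × 22; 45 = 3 × 15; 46 = 2 × 23 — all composite.
Thus k = 44 disproves the claim, and no smaller k works.

k = 44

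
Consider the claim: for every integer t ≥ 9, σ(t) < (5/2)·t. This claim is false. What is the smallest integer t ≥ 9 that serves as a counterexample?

t = 24

A counterexample is any integer t ≥ 9 such that the claim fails; we check each in order.
For t = 9, 10, 11, 12, …, 21, 22, 23 the conclusion holds.
t = 24: σ(24) = 60; 60 ≥ 60.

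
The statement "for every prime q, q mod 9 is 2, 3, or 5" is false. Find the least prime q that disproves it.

We need the least prime q for which the claim fails.
q = 2: 2 mod 9 = 2.
q = 3: 3 mod 9 = 3.
q = 5: 5 mod 9 = 5.
q = 7: 7 mod 9 = 7 — not in {2, 3, 5}.

q = 7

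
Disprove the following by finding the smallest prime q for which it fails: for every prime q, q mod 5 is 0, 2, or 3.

q = 2: 2 mod 5 = 2.
q = 3: 3 mod 5 = 3.
q = 5: 5 mod 5 = 0.
q = 7: 7 mod 5 = 2.
q = 11: 11 mod 5 = 1 — not in {0, 2, 3}.

q = 11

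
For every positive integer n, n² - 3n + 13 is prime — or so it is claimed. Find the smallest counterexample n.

For n = 1, 2, 3, 4, …, 9, 10, 11 the conclusion holds.
n = 12: n² - 3n + 13 = 121 = 11 × 11, composite.
So n = 12 is the smallest counterexample.

n = 12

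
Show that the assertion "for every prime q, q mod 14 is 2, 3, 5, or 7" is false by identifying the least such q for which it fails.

The first 4 eligible values, up to q = 7, all satisfy the conclusion.
q = 11: 11 mod 14 = 11 — not in {2, 3, 5, 7}.
Hence q = 11 is a counterexample.

q = 11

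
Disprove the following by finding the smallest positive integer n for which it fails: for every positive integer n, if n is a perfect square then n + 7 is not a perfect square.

For n = 1, 4 the conclusion holds.
n = 9: 9 = 3² and 9 + 7 = 16 = 4².

n = 9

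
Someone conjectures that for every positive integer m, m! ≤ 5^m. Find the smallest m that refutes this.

m = 12

The first 11 eligible values, up to m = 11, all satisfy the conclusion.
m = 12: m! = 479001600 and 5^m = 244140625, so 479001600 > 244140625.
Hence m = 12 is a counterexample.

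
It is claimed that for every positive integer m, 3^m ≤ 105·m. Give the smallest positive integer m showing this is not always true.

We need the least positive integer m for which 3^m > 105·m.
m = 1: 3^m = 3 and 105·m = 105, so 3 ≤ 105.
m = 2: 3^m = 9 and 105·m = 210, so 9 ≤ 210.
m = 3: 3^m = 27 and 105·m = 315, so 27 ≤ 315.
m = 4: 3^m = 81 and 105·m = 420, so 81 ≤ 420.
m = 5: 3^m = 243 and 105·m = 525, so 243 ≤ 525.
m = 6: 3^m = 729 and 105·m = 630, so 729 > 630.
Thus m = 6 disproves the claim, and no smaller m works.

m = 6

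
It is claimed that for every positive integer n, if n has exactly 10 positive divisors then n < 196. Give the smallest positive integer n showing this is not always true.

n = 208

The first 5 eligible values, up to n = 176, all satisfy the conclusion.
n = 208: τ(208) = 10; 208 ≥ 196.
Thus n = 208 disproves the claim, and no smaller n works.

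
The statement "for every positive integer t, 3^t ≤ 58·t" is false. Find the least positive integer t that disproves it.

For t = 1, 2, 3, 4, 5 the conclusion holds.
t = 6: 3^t = 729 and 58·t = 348, so 729 > 348.

t = 6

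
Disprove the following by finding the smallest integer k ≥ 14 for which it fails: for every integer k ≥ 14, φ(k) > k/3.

We need the least integer k ≥ 14 for which the claim fails.
The first 4 eligible values, up to k = 17, all satisfy the conclusion.
k = 18: φ(18) = 6 and 18/3 = 6, so φ(18) ≤ 18/3.
Thus k = 18 disproves the claim, and no smaller k works.

k = 18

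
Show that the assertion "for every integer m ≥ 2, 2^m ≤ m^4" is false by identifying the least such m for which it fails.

m = 17

A counterexample is any integer m ≥ 2 such that 2^m > m^4; we check each in order.
For m = 2, 3, 4, 5, …, 14, 15, 16 the conclusion holds.
m = 17: 2^m = 131072 and m^4 = 83521, so 131072 > 83521.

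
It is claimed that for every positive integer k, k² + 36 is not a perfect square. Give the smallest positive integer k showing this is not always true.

We need the least positive integer k for which k² + 36 is a perfect square.
k = 1: 1² + 36 = 37, not a perfect square.
k = 2: 2² + 36 = 40, not a perfect square.
k = 3: 3² + 36 = 45, not a perfect square.
k = 4: 4² + 36 = 52, not a perfect square.
k = 5: 5² + 36 = 61, not a perfect square.
k = 6: 6² + 36 = 72, not a perfect square.
k = 7: 7² + 36 = 85, not a perfect square.
k = 8: 8² + 36 = 100 = 10², a perfect square.
Thus k = 8 disproves the claim, and no smaller k works.

k = 8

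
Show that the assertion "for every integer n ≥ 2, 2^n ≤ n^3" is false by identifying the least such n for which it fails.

For n = 2, 3, 4, 5, 6, 7, 8, 9 the conclusion holds.
n = 10: 2^n = 1024 and n^3 = 1000, so 1024 > 1000.
Hence n = 10 is a counterexample.

n = 10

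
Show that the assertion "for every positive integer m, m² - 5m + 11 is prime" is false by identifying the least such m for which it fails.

We need the least positive integer m for which m² - 5m + 11 is not prime.
m = 1: m² - 5m + 11 = 7, prime.
m = 2: m² - 5m + 11 = 5, prime.
m = 3: m² - 5m + 11 = 5, prime.
m = 4: m² - 5m + 11 = 7, prime.
m = 5: m² - 5m + 11 = 11, prime.
m = 6: m² - 5m + 11 = 17, prime.
m = 7: m² - 5m + 11 = 25 = 5 × 5, composite.

m = 7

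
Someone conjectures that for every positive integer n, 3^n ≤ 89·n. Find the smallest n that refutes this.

The first 5 eligible values, up to n = 5, all satisfy the conclusion.
n = 6: 3^n = 729 and 89·n = 534, so 729 > 534.

n = 6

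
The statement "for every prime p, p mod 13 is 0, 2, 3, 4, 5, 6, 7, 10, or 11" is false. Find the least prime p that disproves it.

p = 47

Check each prime p in order until the claim fails.
For p = 2, 3, 5, 7, …, 37, 41, 43 the conclusion holds.
p = 47: 47 mod 13 = 8 — not in {0, 2, 3, 4, 5, 6, 7, 10, 11}.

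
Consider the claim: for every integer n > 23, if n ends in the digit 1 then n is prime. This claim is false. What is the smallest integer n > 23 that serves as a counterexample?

n = 51

A counterexample is any integer n > 23 such that n ends in the digit 1 but n is not prime; we check each in order.
n = 31: 31 ends in 1 and is prime.
n = 41: 41 ends in 1 and is prime.
n = 51: 51 ends in 1; 51 = 3 × 17, composite.
Thus n = 51 disproves the claim, and no smaller n works.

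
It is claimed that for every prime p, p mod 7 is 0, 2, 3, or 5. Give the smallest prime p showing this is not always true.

A counterexample is any prime p such that the claim fails; we check each in order.
p = 2: 2 mod 7 = 2.
p = 3: 3 mod 7 = 3.
p = 5: 5 mod 7 = 5.
p = 7: 7 mod 7 = 0.
p = 11: 11 mod 7 = 4 — not in {0, 2, 3, 5}.
Hence p = 11 is a counterexample.

p = 11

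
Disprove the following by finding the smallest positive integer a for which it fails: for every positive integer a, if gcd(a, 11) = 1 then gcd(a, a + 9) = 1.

A counterexample is any positive integer a such that gcd(a, 11) = 1 but gcd(a, a + 9) > 1; we check each in order.
a = 1: gcd(1, 10) = 1.
a = 2: gcd(2, 11) = 1.
a = 3: gcd(3, 12) = 3.

a = 3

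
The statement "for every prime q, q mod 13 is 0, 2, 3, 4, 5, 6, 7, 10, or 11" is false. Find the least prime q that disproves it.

q = 47

For q = 2, 3, 5, 7, …, 37, 41, 43 the conclusion holds.
q = 47: 47 mod 13 = 8 — not in {0, 2, 3, 4, 5, 6, 7, 10, 11}.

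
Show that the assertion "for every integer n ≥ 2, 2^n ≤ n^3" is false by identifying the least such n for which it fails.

n = 2: 2^n = 4 and n^3 = 8, so 4 ≤ 8.
n = 3: 2^n = 8 and n^3 = 27, so 8 ≤ 27.
n = 4: 2^n = 16 and n^3 = 64, so 16 ≤ 64.
n = 5: 2^n = 32 and n^3 = 125, so 32 ≤ 125.
n = 6: 2^n = 64 and n^3 = 216, so 64 ≤ 216.
n = 7: 2^n = 128 and n^3 = 343, so 128 ≤ 343.
n = 8: 2^n = 256 and n^3 = 512, so 256 ≤ 512.
n = 9: 2^n = 512 and n^3 = 729, so 512 ≤ 729.
n = 10: 2^n = 1024 and n^3 = 1000, so 1024 > 1000.
Thus n = 10 disproves the claim, and no smaller n works.

n = 10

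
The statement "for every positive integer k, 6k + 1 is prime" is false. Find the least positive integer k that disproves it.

We need the least positive integer k for which 6k + 1 is not prime.
k = 1: 6k + 1 = 7, prime.
k = 2: 6k + 1 = 13, prime.
k = 3: 6k + 1 = 19, prime.
k = 4: 6k + 1 = 25 = 5 × 5, composite.
Thus k = 4 disproves the claim, and no smaller k works.

k = 4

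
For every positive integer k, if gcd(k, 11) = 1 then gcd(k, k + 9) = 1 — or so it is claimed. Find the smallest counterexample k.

We need the least positive integer k for which gcd(k, 11) = 1 but gcd(k, k + 9) > 1.
k = 1: gcd(1, 10) = 1.
k = 2: gcd(2, 11) = 1.
k = 3: gcd(3, 12) = 3.
Thus k = 3 disproves the claim, and no smaller k works.

k = 3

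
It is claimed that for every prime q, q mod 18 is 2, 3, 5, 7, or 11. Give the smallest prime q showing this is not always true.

q = 13

q = 2: 2 mod 18 = 2.
q = 3: 3 mod 18 = 3.
q = 5: 5 mod 18 = 5.
q = 7: 7 mod 18 = 7.
q = 11: 11 mod 18 = 11.
q = 13: 13 mod 18 = 13 — not in {2, 3, 5, 7, 11}.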